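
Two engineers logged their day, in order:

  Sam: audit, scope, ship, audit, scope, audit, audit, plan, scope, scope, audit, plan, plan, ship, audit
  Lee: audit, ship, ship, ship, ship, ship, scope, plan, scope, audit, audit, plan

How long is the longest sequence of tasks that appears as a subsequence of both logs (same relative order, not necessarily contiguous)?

7

One common subsequence of length 7: audit (Sam #1, Lee #1), then ship (Sam #3, Lee #6), then scope (Sam #5, Lee #7), then plan (Sam #8, Lee #8), then scope (Sam #9, Lee #9), then audit (Sam #11, Lee #11), then plan (Sam #13, Lee #12). Since dp[15][12] = 7, nothing longer is possible.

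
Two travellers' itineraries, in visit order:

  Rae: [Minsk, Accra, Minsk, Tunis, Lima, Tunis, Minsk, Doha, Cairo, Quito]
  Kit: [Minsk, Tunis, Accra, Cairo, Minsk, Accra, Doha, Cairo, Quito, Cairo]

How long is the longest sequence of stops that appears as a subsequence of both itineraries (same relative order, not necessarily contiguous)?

One common subsequence of length 6: Minsk [1,1], Accra [2,3], Minsk [3,5], Doha [8,7], Cairo [9,8], Quito [10,9], and the DP table's final entry dp[10][10] is also 6, so no common subsequence is longer.

6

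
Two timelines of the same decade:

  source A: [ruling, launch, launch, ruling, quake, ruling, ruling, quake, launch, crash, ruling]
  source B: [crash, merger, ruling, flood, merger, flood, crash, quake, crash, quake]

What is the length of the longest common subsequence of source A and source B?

3

Taking ruling at source A[1]=source B[3]; then quake at source A[5]=source B[8]; then quake at source A[8]=source B[10] gives a common subsequence of length 3. The LCS DP gives dp[11][10] = 3, so this is optimal.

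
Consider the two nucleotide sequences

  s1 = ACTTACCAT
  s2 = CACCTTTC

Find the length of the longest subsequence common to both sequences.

5

Let dp[i][j] be the LCS length of the first i bases of s1 and the first j bases of s2. dp[i][j] = dp[i-1][j-1]+1 when the i-th and j-th bases match, else max(dp[i-1][j], dp[i][j-1]).
    ·  C  A  C  C  T  T  T  C
 ·  0  0  0  0  0  0  0  0  0
 A  0  0  1  1  1  1  1  1  1
 C  0  1  1  2  2  2  2  2  2
 T  0  1  1  2  2  3  3  3  3
 T  0  1  1  2  2  3  4  4  4
 A  0  1  2  2  2  3  4  4  4
 C  0  1  2  3  3  3  4  4  5
 C  0  1  2  3  4  4  4  4  5
 A  0  1  2  3  4  4  4  4  5
 T  0  1  2  3  4  5  5  5  5
dp[9][8] = 5. One LCS (by backtracking along matches): ACTTC.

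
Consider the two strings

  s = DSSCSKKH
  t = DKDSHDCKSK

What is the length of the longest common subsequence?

One common subsequence of length 5: D at s[1]=t[3]; then S at s[2]=t[4]; then C at s[4]=t[7]; then S at s[5]=t[9]; then K at s[7]=t[10]. The LCS DP gives dp[8][10] = 5, so this is optimal.

5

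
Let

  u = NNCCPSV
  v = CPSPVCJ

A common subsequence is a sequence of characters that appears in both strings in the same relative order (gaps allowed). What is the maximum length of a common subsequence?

Let dp[i][j] be the LCS length of the first i characters of u and the first j characters of v. dp[i][j] = dp[i-1][j-1]+1 when the i-th and j-th characters match, else max(dp[i-1][j], dp[i][j-1]).
    ·  C  P  S  P  V  C  J
 ·  0  0  0  0  0  0  0  0
 N  0  0  0  0  0  0  0  0
 N  0  0  0  0  0  0  0  0
 C  0  1  1  1  1  1  1  1
 C  0  1  1  1  1  1  2  2
 P  0  1  2  2  2  2  2  2
 S  0  1  2  3  3  3  3  3
 V  0  1  2  3  3  4  4  4
dp[7][7] = 4. One LCS (by backtracking along matches): CPSV.

4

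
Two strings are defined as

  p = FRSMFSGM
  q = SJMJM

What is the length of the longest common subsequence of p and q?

Let dp[i][j] be the LCS length of the first i characters of p and the first j characters of q. dp[i][j] = dp[i-1][j-1]+1 when the i-th and j-th characters match, else max(dp[i-1][j], dp[i][j-1]).
    ·  S  J  M  J  M
 ·  0  0  0  0  0  0
 F  0  0  0  0  0  0
 R  0  0  0  0  0  0
 S  0  1  1  1  1  1
 M  0  1  1  2  2  2
 F  0  1  1  2  2  2
 S  0  1  1  2  2  2
 G  0  1  1  2  2  2
 M  0  1  1  2  2  3
dp[8][5] = 3. One LCS (by backtracking along matches): SMM.

3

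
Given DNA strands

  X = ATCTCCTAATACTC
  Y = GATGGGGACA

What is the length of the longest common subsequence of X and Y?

Taking A (X #1, Y #2), T (X #2, Y #3), C (X #6, Y #9), A (X #11, Y #10) gives a common subsequence of length 4. The LCS DP gives dp[14][10] = 4, so this is optimal.

4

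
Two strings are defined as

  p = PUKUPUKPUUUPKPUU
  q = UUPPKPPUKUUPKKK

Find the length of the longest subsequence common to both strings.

One common subsequence of length 10: U at p[2]=q[1], then U at p[4]=q[2], then P at p[5]=q[4], then K at p[7]=q[5], then P at p[8]=q[7], then U at p[9]=q[8], then U at p[10]=q[10], then U at p[11]=q[11], then P at p[12]=q[12], then K at p[13]=q[15]. Since dp[16][15] = 10, nothing longer is possible.

10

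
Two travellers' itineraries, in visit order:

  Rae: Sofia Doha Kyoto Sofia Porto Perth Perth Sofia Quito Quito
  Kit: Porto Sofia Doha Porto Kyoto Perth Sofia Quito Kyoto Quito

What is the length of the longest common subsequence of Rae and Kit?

7

Taking Sofia at Rae[1]=Kit[2]; then Doha at Rae[2]=Kit[3]; then Kyoto at Rae[3]=Kit[5]; then Perth at Rae[7]=Kit[6]; then Sofia at Rae[8]=Kit[7]; then Quito at Rae[9]=Kit[8]; then Quito at Rae[10]=Kit[10] gives a common subsequence of length 7. Since dp[10][10] = 7, nothing longer is possible.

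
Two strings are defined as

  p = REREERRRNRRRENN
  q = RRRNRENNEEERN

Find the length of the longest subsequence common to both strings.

Taking R (p #6, q #1) → R (p #7, q #2) → R (p #8, q #3) → N (p #9, q #4) → R (p #12, q #5) → E (p #13, q #6) → N (p #14, q #8) → N (p #15, q #13) gives a common subsequence of length 8, and the DP table's final entry dp[15][13] is also 8, so no common subsequence is longer.

8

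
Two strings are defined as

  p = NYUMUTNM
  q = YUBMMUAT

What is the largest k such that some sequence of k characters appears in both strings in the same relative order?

One common subsequence of length 5: Y [2,1], U [3,2], M [4,5], U [5,6], T [6,8]. Since dp[8][8] = 5, nothing longer is possible.

5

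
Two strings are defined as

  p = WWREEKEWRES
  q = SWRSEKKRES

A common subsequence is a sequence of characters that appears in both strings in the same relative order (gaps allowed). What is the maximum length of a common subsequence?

7

Match W at p[2]=q[2]; then R at p[3]=q[3]; then E at p[4]=q[5]; then K at p[6]=q[7]; then R at p[9]=q[8]; then E at p[10]=q[9]; then S at p[11]=q[10] — 7 characters in the same relative order in both. Since dp[11][10] = 7, nothing longer is possible.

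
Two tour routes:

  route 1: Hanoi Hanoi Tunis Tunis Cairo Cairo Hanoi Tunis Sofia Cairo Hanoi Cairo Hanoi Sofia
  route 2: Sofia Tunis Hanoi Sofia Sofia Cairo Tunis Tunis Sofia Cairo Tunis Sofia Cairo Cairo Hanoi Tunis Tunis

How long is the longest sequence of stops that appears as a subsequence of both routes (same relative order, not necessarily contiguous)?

9

Pick Hanoi at route 1[1]=route 2[3] → Tunis at route 1[3]=route 2[7] → Tunis at route 1[4]=route 2[8] → Cairo at route 1[6]=route 2[10] → Tunis at route 1[8]=route 2[11] → Sofia at route 1[9]=route 2[12] → Cairo at route 1[10]=route 2[13] → Cairo at route 1[12]=route 2[14] → Hanoi at route 1[13]=route 2[15]; all 9 stops appear in both, in order. Since dp[14][17] = 9, nothing longer is possible.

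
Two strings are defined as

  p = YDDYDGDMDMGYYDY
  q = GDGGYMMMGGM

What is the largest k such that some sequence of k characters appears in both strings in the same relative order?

5

Pick D (p #2, q #2); then Y (p #4, q #5); then M (p #8, q #7); then M (p #10, q #8); then G (p #11, q #10); all 5 characters appear in both, in order. dp[15][11] = 5 confirms this is the maximum.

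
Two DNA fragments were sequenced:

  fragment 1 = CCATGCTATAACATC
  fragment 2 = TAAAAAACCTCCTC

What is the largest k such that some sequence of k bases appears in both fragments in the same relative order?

One common subsequence of length 7: C at fragment 1[1]=fragment 2[8], C at fragment 1[2]=fragment 2[9], T at fragment 1[4]=fragment 2[10], C at fragment 1[6]=fragment 2[11], C at fragment 1[12]=fragment 2[12], T at fragment 1[14]=fragment 2[13], C at fragment 1[15]=fragment 2[14]. dp[15][14] = 7 confirms this is the maximum.

7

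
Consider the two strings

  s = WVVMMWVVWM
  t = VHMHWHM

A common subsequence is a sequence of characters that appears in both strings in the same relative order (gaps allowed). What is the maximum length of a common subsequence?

Match V [2,1], then M [4,3], then W [6,5], then M [10,7] — 4 characters in the same relative order in both. Since dp[10][7] = 4, nothing longer is possible.

4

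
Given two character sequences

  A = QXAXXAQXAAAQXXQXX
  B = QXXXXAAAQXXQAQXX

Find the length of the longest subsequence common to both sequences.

One common subsequence of length 14: Q [1,1], X [2,2], X [4,3], X [5,4], X [8,5], A [9,6], A [10,7], A [11,8], Q [12,9], X [13,10], X [14,11], Q [15,14], X [16,15], X [17,16], and the DP table's final entry dp[17][16] is also 14, so no common subsequence is longer.

14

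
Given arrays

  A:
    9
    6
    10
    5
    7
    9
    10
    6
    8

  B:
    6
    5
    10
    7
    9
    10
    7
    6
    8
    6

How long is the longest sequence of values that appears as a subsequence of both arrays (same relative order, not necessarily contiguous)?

7

Taking 6 [2,1], 10 [3,3], 7 [5,4], 9 [6,5], 10 [7,6], 6 [8,8], 8 [9,9] gives a common subsequence of length 7, and the DP table's final entry dp[9][10] is also 7, so no common subsequence is longer.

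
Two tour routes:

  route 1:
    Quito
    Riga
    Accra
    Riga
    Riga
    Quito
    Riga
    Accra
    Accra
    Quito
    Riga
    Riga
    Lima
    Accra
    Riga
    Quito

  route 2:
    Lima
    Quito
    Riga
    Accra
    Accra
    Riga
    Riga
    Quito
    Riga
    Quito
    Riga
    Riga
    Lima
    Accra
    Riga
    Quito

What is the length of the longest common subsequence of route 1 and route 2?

14

Pick Quito (route 1 #1, route 2 #2), Riga (route 1 #2, route 2 #3), Accra (route 1 #3, route 2 #5), Riga (route 1 #4, route 2 #6), Riga (route 1 #5, route 2 #7), Quito (route 1 #6, route 2 #8), Riga (route 1 #7, route 2 #9), Quito (route 1 #10, route 2 #10), Riga (route 1 #11, route 2 #11), Riga (route 1 #12, route 2 #12), Lima (route 1 #13, route 2 #13), Accra (route 1 #14, route 2 #14), Riga (route 1 #15, route 2 #15), Quito (route 1 #16, route 2 #16); all 14 stops appear in both, in order. The LCS DP gives dp[16][16] = 14, so this is optimal.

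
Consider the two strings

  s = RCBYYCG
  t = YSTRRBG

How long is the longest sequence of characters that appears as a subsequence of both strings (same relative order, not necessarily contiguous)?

3

Let dp[i][j] be the LCS length of the first i characters of s and the first j characters of t. dp[i][j] = dp[i-1][j-1]+1 when the i-th and j-th characters match, else max(dp[i-1][j], dp[i][j-1]).
    ·  Y  S  T  R  R  B  G
 ·  0  0  0  0  0  0  0  0
 R  0  0  0  0  1  1  1  1
 C  0  0  0  0  1  1  1  1
 B  0  0  0  0  1  1  2  2
 Y  0  1  1  1  1  1  2  2
 Y  0  1  1  1  1  1  2  2
 C  0  1  1  1  1  1  2  2
 G  0  1  1  1  1  1  2  3
dp[7][7] = 3. One LCS (by backtracking along matches): RBG.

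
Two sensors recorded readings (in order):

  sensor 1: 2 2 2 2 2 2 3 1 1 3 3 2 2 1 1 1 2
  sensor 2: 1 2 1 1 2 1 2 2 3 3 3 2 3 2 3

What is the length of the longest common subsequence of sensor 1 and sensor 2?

9

Pick 2 at sensor 1[1]=sensor 2[2] → 2 at sensor 1[2]=sensor 2[5] → 2 at sensor 1[5]=sensor 2[7] → 2 at sensor 1[6]=sensor 2[8] → 3 at sensor 1[7]=sensor 2[9] → 3 at sensor 1[10]=sensor 2[10] → 3 at sensor 1[11]=sensor 2[11] → 2 at sensor 1[12]=sensor 2[12] → 2 at sensor 1[13]=sensor 2[14]; all 9 values appear in both, in order. Since dp[17][15] = 9, nothing longer is possible.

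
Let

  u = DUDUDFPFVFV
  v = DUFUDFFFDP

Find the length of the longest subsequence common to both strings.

7

Let dp[i][j] be the LCS length of the first i characters of u and the first j characters of v. dp[i][j] = dp[i-1][j-1]+1 when the i-th and j-th characters match, else max(dp[i-1][j], dp[i][j-1]).
    ·  D  U  F  U  D  F  F  F  D  P
 ·  0  0  0  0  0  0  0  0  0  0  0
 D  0  1  1  1  1  1  1  1  1  1  1
 U  0  1  2  2  2  2  2  2  2  2  2
 D  0  1  2  2  2  3  3  3  3  3  3
 U  0  1  2  2  3  3  3  3  3  3  3
 D  0  1  2  2  3  4  4  4  4  4  4
 F  0  1  2  3  3  4  5  5  5  5  5
 P  0  1  2  3  3  4  5  5  5  5  6
 F  0  1  2  3  3  4  5  6  6  6  6
 V  0  1  2  3  3  4  5  6  6  6  6
 F  0  1  2  3  3  4  5  6  7  7  7
 V  0  1  2  3  3  4  5  6  7  7  7
dp[11][10] = 7. One LCS (by backtracking along matches): DUUDFFF.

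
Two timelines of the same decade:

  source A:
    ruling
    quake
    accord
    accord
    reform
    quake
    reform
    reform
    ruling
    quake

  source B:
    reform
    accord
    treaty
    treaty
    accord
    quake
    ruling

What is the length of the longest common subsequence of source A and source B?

Taking accord [3,2]; then accord [4,5]; then quake [6,6]; then ruling [9,7] gives a common subsequence of length 4. The LCS DP gives dp[10][7] = 4, so this is optimal.

4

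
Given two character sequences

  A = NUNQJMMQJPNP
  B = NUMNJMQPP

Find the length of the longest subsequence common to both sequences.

8

Let dp[i][j] be the LCS length of the first i characters of A and the first j characters of B. dp[i][j] = dp[i-1][j-1]+1 when the i-th and j-th characters match, else max(dp[i-1][j], dp[i][j-1]).
    ·  N  U  M  N  J  M  Q  P  P
 ·  0  0  0  0  0  0  0  0  0  0
 N  0  1  1  1  1  1  1  1  1  1
 U  0  1  2  2  2  2  2  2  2  2
 N  0  1  2  2  3  3  3  3  3  3
 Q  0  1  2  2  3  3  3  4  4  4
 J  0  1  2  2  3  4  4  4  4  4
 M  0  1  2  3  3  4  5  5  5  5
 M  0  1  2  3  3  4  5  5  5  5
 Q  0  1  2  3  3  4  5  6  6  6
 J  0  1  2  3  3  4  5  6  6  6
 P  0  1  2  3  3  4  5  6  7  7
 N  0  1  2  3  4  4  5  6  7  7
 P  0  1  2  3  4  4  5  6  7  8
dp[12][9] = 8. One LCS (by backtracking along matches): NUNJMQPP.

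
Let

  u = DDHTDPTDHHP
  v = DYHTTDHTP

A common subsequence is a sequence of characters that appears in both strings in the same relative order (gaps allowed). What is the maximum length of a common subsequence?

7

Taking D (u #1, v #1) → H (u #3, v #3) → T (u #4, v #4) → T (u #7, v #5) → D (u #8, v #6) → H (u #9, v #7) → P (u #11, v #9) gives a common subsequence of length 7. The LCS DP gives dp[11][9] = 7, so this is optimal.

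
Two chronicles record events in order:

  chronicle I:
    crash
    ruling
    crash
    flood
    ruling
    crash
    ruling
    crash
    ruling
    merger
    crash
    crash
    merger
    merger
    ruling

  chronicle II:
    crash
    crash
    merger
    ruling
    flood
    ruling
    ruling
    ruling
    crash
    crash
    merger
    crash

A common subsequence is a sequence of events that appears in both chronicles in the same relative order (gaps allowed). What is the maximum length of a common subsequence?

9

Pick crash [1,2] → ruling [2,4] → flood [4,5] → ruling [5,6] → ruling [7,7] → ruling [9,8] → crash [11,9] → crash [12,10] → merger [13,11]; all 9 events appear in both, in order. dp[15][12] = 9 confirms this is the maximum.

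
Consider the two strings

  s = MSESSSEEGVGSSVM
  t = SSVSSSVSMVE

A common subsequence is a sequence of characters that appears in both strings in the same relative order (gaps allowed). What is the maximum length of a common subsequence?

7

Pick S at s[2]=t[2], then S at s[4]=t[4], then S at s[5]=t[5], then S at s[6]=t[6], then V at s[10]=t[7], then S at s[12]=t[8], then V at s[14]=t[10]; all 7 characters appear in both, in order. Since dp[15][11] = 7, nothing longer is possible.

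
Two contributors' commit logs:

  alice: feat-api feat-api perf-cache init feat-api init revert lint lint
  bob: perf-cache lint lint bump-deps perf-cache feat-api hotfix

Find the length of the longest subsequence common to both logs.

3

Match perf-cache (alice #3, bob #1), lint (alice #8, bob #2), lint (alice #9, bob #3) — 3 commits in the same relative order in both. The LCS DP gives dp[9][7] = 3, so this is optimal.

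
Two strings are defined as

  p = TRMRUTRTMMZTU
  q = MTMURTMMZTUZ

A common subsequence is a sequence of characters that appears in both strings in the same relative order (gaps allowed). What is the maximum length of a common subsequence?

10

Pick T [1,2]; then M [3,3]; then U [5,4]; then R [7,5]; then T [8,6]; then M [9,7]; then M [10,8]; then Z [11,9]; then T [12,10]; then U [13,11]; all 10 characters appear in both, in order. dp[13][12] = 10 confirms this is the maximum.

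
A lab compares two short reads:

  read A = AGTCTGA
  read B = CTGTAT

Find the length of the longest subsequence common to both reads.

Let dp[i][j] be the LCS length of the first i bases of read A and the first j bases of read B. dp[i][j] = dp[i-1][j-1]+1 when the i-th and j-th bases match, else max(dp[i-1][j], dp[i][j-1]).
    ·  C  T  G  T  A  T
 ·  0  0  0  0  0  0  0
 A  0  0  0  0  0  1  1
 G  0  0  0  1  1  1  1
 T  0  0  1  1  2  2  2
 C  0  1  1  1  2  2  2
 T  0  1  2  2  2  2  3
 G  0  1  2  3  3  3  3
 A  0  1  2  3  3  4  4
dp[7][6] = 4. One LCS (by backtracking along matches): CTGA.

4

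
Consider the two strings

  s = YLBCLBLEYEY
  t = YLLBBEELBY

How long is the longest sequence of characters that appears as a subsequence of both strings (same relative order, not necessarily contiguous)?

7

Let dp[i][j] be the LCS length of the first i characters of s and the first j characters of t. dp[i][j] = dp[i-1][j-1]+1 when the i-th and j-th characters match, else max(dp[i-1][j], dp[i][j-1]).
    ·  Y  L  L  B  B  E  E  L  B  Y
 ·  0  0  0  0  0  0  0  0  0  0  0
 Y  0  1  1  1  1  1  1  1  1  1  1
 L  0  1  2  2  2  2  2  2  2  2  2
 B  0  1  2  2  3  3  3  3  3  3  3
 C  0  1  2  2  3  3  3  3  3  3  3
 L  0  1  2  3  3  3  3  3  4  4  4
 B  0  1  2  3  4  4  4  4  4  5  5
 L  0  1  2  3  4  4  4  4  5  5  5
 E  0  1  2  3  4  4  5  5  5  5  5
 Y  0  1  2  3  4  4  5  5  5  5  6
 E  0  1  2  3  4  4  5  6  6  6  6
 Y  0  1  2  3  4  4  5  6  6  6  7
dp[11][10] = 7. One LCS (by backtracking along matches): YLBBEEY.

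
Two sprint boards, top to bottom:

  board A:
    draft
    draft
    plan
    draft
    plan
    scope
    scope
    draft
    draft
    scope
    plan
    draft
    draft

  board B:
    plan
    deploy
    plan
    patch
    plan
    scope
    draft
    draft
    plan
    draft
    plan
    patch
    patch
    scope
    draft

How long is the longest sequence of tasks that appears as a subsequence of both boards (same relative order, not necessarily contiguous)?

8

One common subsequence of length 8: plan (board A #3, board B #3), plan (board A #5, board B #5), scope (board A #7, board B #6), draft (board A #8, board B #7), draft (board A #9, board B #8), plan (board A #11, board B #9), draft (board A #12, board B #10), draft (board A #13, board B #15), and the DP table's final entry dp[13][15] is also 8, so no common subsequence is longer.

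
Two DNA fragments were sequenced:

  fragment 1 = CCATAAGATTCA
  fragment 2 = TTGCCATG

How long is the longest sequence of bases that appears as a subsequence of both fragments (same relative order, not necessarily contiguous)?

5

Taking C [1,4], C [2,5], A [3,6], T [4,7], G [7,8] gives a common subsequence of length 5. dp[12][8] = 5 confirms this is the maximum.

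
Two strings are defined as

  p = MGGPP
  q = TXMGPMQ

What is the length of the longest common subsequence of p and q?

3

Let dp[i][j] be the LCS length of the first i characters of p and the first j characters of q. dp[i][j] = dp[i-1][j-1]+1 when the i-th and j-th characters match, else max(dp[i-1][j], dp[i][j-1]).
    ·  T  X  M  G  P  M  Q
 ·  0  0  0  0  0  0  0  0
 M  0  0  0  1  1  1  1  1
 G  0  0  0  1  2  2  2  2
 G  0  0  0  1  2  2  2  2
 P  0  0  0  1  2  3  3  3
 P  0  0  0  1  2  3  3  3
dp[5][7] = 3. One LCS (by backtracking along matches): MGP.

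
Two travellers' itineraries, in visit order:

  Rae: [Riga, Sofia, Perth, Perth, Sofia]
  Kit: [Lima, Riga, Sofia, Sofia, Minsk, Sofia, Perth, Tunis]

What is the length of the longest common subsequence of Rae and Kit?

3

Taking Riga [1,2] → Sofia [2,6] → Perth [3,7] gives a common subsequence of length 3. dp[5][8] = 3 confirms this is the maximum.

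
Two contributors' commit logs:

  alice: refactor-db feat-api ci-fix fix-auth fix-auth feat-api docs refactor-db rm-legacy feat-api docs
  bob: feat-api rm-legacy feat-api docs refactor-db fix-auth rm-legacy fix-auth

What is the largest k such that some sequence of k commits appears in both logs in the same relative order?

Match feat-api (alice #2, bob #1) → feat-api (alice #6, bob #3) → docs (alice #7, bob #4) → refactor-db (alice #8, bob #5) → rm-legacy (alice #9, bob #7) — 5 commits in the same relative order in both, and the DP table's final entry dp[11][8] is also 5, so no common subsequence is longer.

5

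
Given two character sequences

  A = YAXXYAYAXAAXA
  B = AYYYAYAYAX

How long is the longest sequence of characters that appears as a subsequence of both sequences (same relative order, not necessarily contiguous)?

Let dp[i][j] be the LCS length of the first i characters of A and the first j characters of B. dp[i][j] = dp[i-1][j-1]+1 when the i-th and j-th characters match, else max(dp[i-1][j], dp[i][j-1]).
    ·  A  Y  Y  Y  A  Y  A  Y  A  X
 ·  0  0  0  0  0  0  0  0  0  0  0
 Y  0  0  1  1  1  1  1  1  1  1  1
 A  0  1  1  1  1  2  2  2  2  2  2
 X  0  1  1  1  1  2  2  2  2  2  3
 X  0  1  1  1  1  2  2  2  2  2  3
 Y  0  1  2  2  2  2  3  3  3  3  3
 A  0  1  2  2  2  3  3  4  4  4  4
 Y  0  1  2  3  3  3  4  4  5  5  5
 A  0  1  2  3  3  4  4  5  5  6  6
 X  0  1  2  3  3  4  4  5  5  6  7
 A  0  1  2  3  3  4  4  5  5  6  7
 A  0  1  2  3  3  4  4  5  5  6  7
 X  0  1  2  3  3  4  4  5  5  6  7
 A  0  1  2  3  3  4  4  5  5  6  7
dp[13][10] = 7. One LCS (by backtracking along matches): YAYAYAX.

7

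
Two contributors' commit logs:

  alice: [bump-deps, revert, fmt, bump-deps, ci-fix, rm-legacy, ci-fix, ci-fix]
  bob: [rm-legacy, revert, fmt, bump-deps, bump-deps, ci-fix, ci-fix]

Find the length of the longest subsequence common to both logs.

Match revert (alice #2, bob #2) → fmt (alice #3, bob #3) → bump-deps (alice #4, bob #5) → ci-fix (alice #7, bob #6) → ci-fix (alice #8, bob #7) — 5 commits in the same relative order in both, and the DP table's final entry dp[8][7] is also 5, so no common subsequence is longer.

5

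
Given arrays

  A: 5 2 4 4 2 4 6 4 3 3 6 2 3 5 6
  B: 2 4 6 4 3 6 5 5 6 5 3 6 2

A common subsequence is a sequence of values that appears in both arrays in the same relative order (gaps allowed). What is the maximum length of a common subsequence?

Pick 2 (A #5, B #1); then 4 (A #6, B #2); then 6 (A #7, B #3); then 4 (A #8, B #4); then 3 (A #9, B #5); then 3 (A #10, B #11); then 6 (A #11, B #12); then 2 (A #12, B #13); all 8 values appear in both, in order. Since dp[15][13] = 8, nothing longer is possible.

8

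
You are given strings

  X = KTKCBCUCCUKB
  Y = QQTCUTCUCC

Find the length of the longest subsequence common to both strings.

One common subsequence of length 6: T at X[2]=Y[3] → C at X[4]=Y[4] → C at X[6]=Y[7] → U at X[7]=Y[8] → C at X[8]=Y[9] → C at X[9]=Y[10]. Since dp[12][10] = 6, nothing longer is possible.

6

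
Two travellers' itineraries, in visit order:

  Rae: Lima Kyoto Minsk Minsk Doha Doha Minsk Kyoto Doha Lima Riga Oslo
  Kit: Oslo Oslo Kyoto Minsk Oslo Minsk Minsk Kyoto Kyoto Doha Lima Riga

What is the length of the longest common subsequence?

Pick Kyoto (Rae #2, Kit #3); then Minsk (Rae #3, Kit #4); then Minsk (Rae #4, Kit #6); then Minsk (Rae #7, Kit #7); then Kyoto (Rae #8, Kit #9); then Doha (Rae #9, Kit #10); then Lima (Rae #10, Kit #11); then Riga (Rae #11, Kit #12); all 8 stops appear in both, in order, and the DP table's final entry dp[12][12] is also 8, so no common subsequence is longer.

8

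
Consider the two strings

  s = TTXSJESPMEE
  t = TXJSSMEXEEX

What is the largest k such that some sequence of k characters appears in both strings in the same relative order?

7

Pick T (s #2, t #1), then X (s #3, t #2), then S (s #4, t #4), then S (s #7, t #5), then M (s #9, t #6), then E (s #10, t #9), then E (s #11, t #10); all 7 characters appear in both, in order. dp[11][11] = 7 confirms this is the maximum.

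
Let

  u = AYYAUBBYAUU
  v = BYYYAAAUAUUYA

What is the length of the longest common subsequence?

7

Pick Y (u #2, v #3); then Y (u #3, v #4); then A (u #4, v #7); then U (u #5, v #8); then A (u #9, v #9); then U (u #10, v #10); then U (u #11, v #11); all 7 characters appear in both, in order. Since dp[11][13] = 7, nothing longer is possible.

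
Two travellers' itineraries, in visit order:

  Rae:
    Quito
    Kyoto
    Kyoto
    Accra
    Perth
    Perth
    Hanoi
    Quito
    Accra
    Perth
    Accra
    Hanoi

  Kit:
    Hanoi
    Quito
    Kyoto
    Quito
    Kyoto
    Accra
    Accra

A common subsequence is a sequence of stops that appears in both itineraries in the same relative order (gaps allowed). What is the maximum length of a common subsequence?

One common subsequence of length 5: Quito [1,2]; then Kyoto [2,3]; then Kyoto [3,5]; then Accra [9,6]; then Accra [11,7]. The LCS DP gives dp[12][7] = 5, so this is optimal.

5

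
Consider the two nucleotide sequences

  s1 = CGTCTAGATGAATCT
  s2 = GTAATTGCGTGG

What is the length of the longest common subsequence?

One common subsequence of length 8: G at s1[2]=s2[1] → T at s1[5]=s2[2] → A at s1[6]=s2[3] → A at s1[8]=s2[4] → T at s1[9]=s2[6] → G at s1[10]=s2[7] → C at s1[14]=s2[8] → T at s1[15]=s2[10]. The LCS DP gives dp[15][12] = 8, so this is optimal.

8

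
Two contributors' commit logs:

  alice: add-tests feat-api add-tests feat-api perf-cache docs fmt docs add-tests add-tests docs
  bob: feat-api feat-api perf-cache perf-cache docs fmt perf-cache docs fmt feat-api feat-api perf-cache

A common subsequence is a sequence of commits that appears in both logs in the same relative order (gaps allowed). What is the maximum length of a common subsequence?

One common subsequence of length 6: feat-api [2,1] → feat-api [4,2] → perf-cache [5,4] → docs [6,5] → fmt [7,6] → docs [8,8]. Since dp[11][12] = 6, nothing longer is possible.

6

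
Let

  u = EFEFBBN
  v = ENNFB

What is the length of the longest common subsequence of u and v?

3

Match E (u #1, v #1) → F (u #4, v #4) → B (u #6, v #5) — 3 characters in the same relative order in both. Since dp[7][5] = 3, nothing longer is possible.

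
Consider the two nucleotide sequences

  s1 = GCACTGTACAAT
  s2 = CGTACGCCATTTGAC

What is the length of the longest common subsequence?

7

Taking G at s1[1]=s2[6], C at s1[2]=s2[8], A at s1[3]=s2[9], T at s1[5]=s2[12], G at s1[6]=s2[13], A at s1[8]=s2[14], C at s1[9]=s2[15] gives a common subsequence of length 7, and the DP table's final entry dp[12][15] is also 7, so no common subsequence is longer.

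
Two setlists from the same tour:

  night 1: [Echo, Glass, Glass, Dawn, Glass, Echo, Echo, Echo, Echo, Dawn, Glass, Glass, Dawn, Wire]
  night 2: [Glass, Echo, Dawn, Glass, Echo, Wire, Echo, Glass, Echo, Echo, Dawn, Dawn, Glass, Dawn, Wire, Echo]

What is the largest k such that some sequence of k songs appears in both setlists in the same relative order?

Pick Echo [1,2], then Dawn [4,3], then Glass [5,4], then Echo [6,5], then Echo [7,7], then Echo [8,9], then Echo [9,10], then Dawn [10,12], then Glass [12,13], then Dawn [13,14], then Wire [14,15]; all 11 songs appear in both, in order. Since dp[14][16] = 11, nothing longer is possible.

11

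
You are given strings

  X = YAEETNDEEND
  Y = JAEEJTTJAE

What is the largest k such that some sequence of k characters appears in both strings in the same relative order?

5

Let dp[i][j] be the LCS length of the first i characters of X and the first j characters of Y. dp[i][j] = dp[i-1][j-1]+1 when the i-th and j-th characters match, else max(dp[i-1][j], dp[i][j-1]).
    ·  J  A  E  E  J  T  T  J  A  E
 ·  0  0  0  0  0  0  0  0  0  0  0
 Y  0  0  0  0  0  0  0  0  0  0  0
 A  0  0  1  1  1  1  1  1  1  1  1
 E  0  0  1  2  2  2  2  2  2  2  2
 E  0  0  1  2  3  3  3  3  3  3  3
 T  0  0  1  2  3  3  4  4  4  4  4
 N  0  0  1  2  3  3  4  4  4  4  4
 D  0  0  1  2  3  3  4  4  4  4  4
 E  0  0  1  2  3  3  4  4  4  4  5
 E  0  0  1  2  3  3  4  4  4  4  5
 N  0  0  1  2  3  3  4  4  4  4  5
 D  0  0  1  2  3  3  4  4  4  4  5
dp[11][10] = 5. One LCS (by backtracking along matches): AEETE.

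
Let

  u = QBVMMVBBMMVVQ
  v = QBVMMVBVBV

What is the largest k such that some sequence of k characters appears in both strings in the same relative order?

9

Let dp[i][j] be the LCS length of the first i characters of u and the first j characters of v. dp[i][j] = dp[i-1][j-1]+1 when the i-th and j-th characters match, else max(dp[i-1][j], dp[i][j-1]).
    ·  Q  B  V  M  M  V  B  V  B  V
 ·  0  0  0  0  0  0  0  0  0  0  0
 Q  0  1  1  1  1  1  1  1  1  1  1
 B  0  1  2  2  2  2  2  2  2  2  2
 V  0  1  2  3  3  3  3  3  3  3  3
 M  0  1  2  3  4  4  4  4  4  4  4
 M  0  1  2  3  4  5  5  5  5  5  5
 V  0  1  2  3  4  5  6  6  6  6  6
 B  0  1  2  3  4  5  6  7  7  7  7
 B  0  1  2  3  4  5  6  7  7  8  8
 M  0  1  2  3  4  5  6  7  7  8  8
 M  0  1  2  3  4  5  6  7  7  8  8
 V  0  1  2  3  4  5  6  7  8  8  9
 V  0  1  2  3  4  5  6  7  8  8  9
 Q  0  1  2  3  4  5  6  7  8  8  9
dp[13][10] = 9. One LCS (by backtracking along matches): QBVMMVBBV.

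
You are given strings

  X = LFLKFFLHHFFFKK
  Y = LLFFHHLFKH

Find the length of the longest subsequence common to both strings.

8

Pick L (X #1, Y #1), then L (X #3, Y #2), then F (X #5, Y #3), then F (X #6, Y #4), then H (X #8, Y #5), then H (X #9, Y #6), then F (X #12, Y #8), then K (X #13, Y #9); all 8 characters appear in both, in order. The LCS DP gives dp[14][10] = 8, so this is optimal.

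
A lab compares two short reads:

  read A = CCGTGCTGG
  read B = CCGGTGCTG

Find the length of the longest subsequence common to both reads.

8

Pick C (read A #1, read B #1) → C (read A #2, read B #2) → G (read A #3, read B #4) → T (read A #4, read B #5) → G (read A #5, read B #6) → C (read A #6, read B #7) → T (read A #7, read B #8) → G (read A #9, read B #9); all 8 bases appear in both, in order. The LCS DP gives dp[9][9] = 8, so this is optimal.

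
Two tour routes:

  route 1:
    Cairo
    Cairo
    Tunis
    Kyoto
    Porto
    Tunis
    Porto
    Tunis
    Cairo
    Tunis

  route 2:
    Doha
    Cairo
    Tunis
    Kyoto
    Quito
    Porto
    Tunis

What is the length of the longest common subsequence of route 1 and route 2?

5

One common subsequence of length 5: Cairo (route 1 #2, route 2 #2) → Tunis (route 1 #3, route 2 #3) → Kyoto (route 1 #4, route 2 #4) → Porto (route 1 #7, route 2 #6) → Tunis (route 1 #10, route 2 #7), and the DP table's final entry dp[10][7] is also 5, so no common subsequence is longer.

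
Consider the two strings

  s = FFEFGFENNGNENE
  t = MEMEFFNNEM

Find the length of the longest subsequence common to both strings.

6

Let dp[i][j] be the LCS length of the first i characters of s and the first j characters of t. dp[i][j] = dp[i-1][j-1]+1 when the i-th and j-th characters match, else max(dp[i-1][j], dp[i][j-1]).
    ·  M  E  M  E  F  F  N  N  E  M
 ·  0  0  0  0  0  0  0  0  0  0  0
 F  0  0  0  0  0  1  1  1  1  1  1
 F  0  0  0  0  0  1  2  2  2  2  2
 E  0  0  1  1  1  1  2  2  2  3  3
 F  0  0  1  1  1  2  2  2  2  3  3
 G  0  0  1  1  1  2  2  2  2  3  3
 F  0  0  1  1  1  2  3  3  3  3  3
 E  0  0  1  1  2  2  3  3  3  4  4
 N  0  0  1  1  2  2  3  4  4  4  4
 N  0  0  1  1  2  2  3  4  5  5  5
 G  0  0  1  1  2  2  3  4  5  5  5
 N  0  0  1  1  2  2  3  4  5  5  5
 E  0  0  1  1  2  2  3  4  5  6  6
 N  0  0  1  1  2  2  3  4  5  6  6
 E  0  0  1  1  2  2  3  4  5  6  6
dp[14][10] = 6. One LCS (by backtracking along matches): EFFNNE.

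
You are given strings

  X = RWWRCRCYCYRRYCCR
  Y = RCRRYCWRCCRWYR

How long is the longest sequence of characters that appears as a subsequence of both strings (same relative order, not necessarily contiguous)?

9

One common subsequence of length 9: R at X[1]=Y[3]; then R at X[4]=Y[4]; then C at X[5]=Y[6]; then R at X[6]=Y[8]; then C at X[7]=Y[9]; then C at X[9]=Y[10]; then R at X[11]=Y[11]; then Y at X[13]=Y[13]; then R at X[16]=Y[14]. dp[16][14] = 9 confirms this is the maximum.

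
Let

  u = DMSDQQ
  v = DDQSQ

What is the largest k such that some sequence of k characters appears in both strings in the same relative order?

Let dp[i][j] be the LCS length of the first i characters of u and the first j characters of v. dp[i][j] = dp[i-1][j-1]+1 when the i-th and j-th characters match, else max(dp[i-1][j], dp[i][j-1]).
    ·  D  D  Q  S  Q
 ·  0  0  0  0  0  0
 D  0  1  1  1  1  1
 M  0  1  1  1  1  1
 S  0  1  1  1  2  2
 D  0  1  2  2  2  2
 Q  0  1  2  3  3  3
 Q  0  1  2  3  3  4
dp[6][5] = 4. One LCS (by backtracking along matches): DDQQ.

4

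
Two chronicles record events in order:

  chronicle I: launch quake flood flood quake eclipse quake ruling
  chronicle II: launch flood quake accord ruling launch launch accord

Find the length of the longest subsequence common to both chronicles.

Taking launch at chronicle I[1]=chronicle II[1], flood at chronicle I[4]=chronicle II[2], quake at chronicle I[5]=chronicle II[3], ruling at chronicle I[8]=chronicle II[5] gives a common subsequence of length 4. dp[8][8] = 4 confirms this is the maximum.

4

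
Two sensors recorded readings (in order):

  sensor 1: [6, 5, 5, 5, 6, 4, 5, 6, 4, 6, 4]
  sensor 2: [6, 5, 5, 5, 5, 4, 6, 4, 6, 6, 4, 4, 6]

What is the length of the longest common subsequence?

9

Let dp[i][j] be the LCS length of the first i values of sensor 1 and the first j values of sensor 2. dp[i][j] = dp[i-1][j-1]+1 when the i-th and j-th values match, else max(dp[i-1][j], dp[i][j-1]).
    ·  6  5  5  5  5  4  6  4  6  6  4  4  6
 ·  0  0  0  0  0  0  0  0  0  0  0  0  0  0
 6  0  1  1  1  1  1  1  1  1  1  1  1  1  1
 5  0  1  2  2  2  2  2  2  2  2  2  2  2  2
 5  0  1  2  3  3  3  3  3  3  3  3  3  3  3
 5  0  1  2  3  4  4  4  4  4  4  4  4  4  4
 6  0  1  2  3  4  4  4  5  5  5  5  5  5  5
 4  0  1  2  3  4  4  5  5  6  6  6  6  6  6
 5  0  1  2  3  4  5  5  5  6  6  6  6  6  6
 6  0  1  2  3  4  5  5  6  6  7  7  7  7  7
 4  0  1  2  3  4  5  6  6  7  7  7  8  8  8
 6  0  1  2  3  4  5  6  7  7  8  8  8  8  9
 4  0  1  2  3  4  5  6  7  8  8  8  9  9  9
dp[11][13] = 9. One LCS (by backtracking along matches): 6, 5, 5, 5, 6, 4, 6, 4, 6.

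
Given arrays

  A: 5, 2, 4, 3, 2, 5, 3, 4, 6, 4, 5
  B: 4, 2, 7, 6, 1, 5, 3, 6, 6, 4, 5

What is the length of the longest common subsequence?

Let dp[i][j] be the LCS length of the first i values of A and the first j values of B. dp[i][j] = dp[i-1][j-1]+1 when the i-th and j-th values match, else max(dp[i-1][j], dp[i][j-1]).
    ·  4  2  7  6  1  5  3  6  6  4  5
 ·  0  0  0  0  0  0  0  0  0  0  0  0
 5  0  0  0  0  0  0  1  1  1  1  1  1
 2  0  0  1  1  1  1  1  1  1  1  1  1
 4  0  1  1  1  1  1  1  1  1  1  2  2
 3  0  1  1  1  1  1  1  2  2  2  2  2
 2  0  1  2  2  2  2  2  2  2  2  2  2
 5  0  1  2  2  2  2  3  3  3  3  3  3
 3  0  1  2  2  2  2  3  4  4  4  4  4
 4  0  1  2  2  2  2  3  4  4  4  5  5
 6  0  1  2  2  3  3  3  4  5  5  5  5
 4  0  1  2  2  3  3  3  4  5  5  6  6
 5  0  1  2  2  3  3  4  4  5  5  6  7
dp[11][11] = 7. One LCS (by backtracking along matches): 4, 2, 5, 3, 6, 4, 5.

7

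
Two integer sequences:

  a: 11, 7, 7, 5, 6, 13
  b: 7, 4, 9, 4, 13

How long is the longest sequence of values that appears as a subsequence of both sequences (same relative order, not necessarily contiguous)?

2

Let dp[i][j] be the LCS length of the first i values of a and the first j values of b. dp[i][j] = dp[i-1][j-1]+1 when the i-th and j-th values match, else max(dp[i-1][j], dp[i][j-1]).
    ·  7  4  9  4 13
 ·  0  0  0  0  0  0
11  0  0  0  0  0  0
 7  0  1  1  1  1  1
 7  0  1  1  1  1  1
 5  0  1  1  1  1  1
 6  0  1  1  1  1  1
13  0  1  1  1  1  2
dp[6][5] = 2. One LCS (by backtracking along matches): 7, 13.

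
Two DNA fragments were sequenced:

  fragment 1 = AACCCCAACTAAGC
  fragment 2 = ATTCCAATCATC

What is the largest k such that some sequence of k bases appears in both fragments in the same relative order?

8

Match A [1,1], C [5,4], C [6,5], A [7,6], A [8,7], C [9,9], T [10,11], C [14,12] — 8 bases in the same relative order in both. Since dp[14][12] = 8, nothing longer is possible.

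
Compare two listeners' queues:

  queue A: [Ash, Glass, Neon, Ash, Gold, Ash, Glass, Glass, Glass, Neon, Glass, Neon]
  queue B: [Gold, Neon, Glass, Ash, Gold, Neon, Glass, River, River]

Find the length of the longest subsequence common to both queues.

5

Pick Glass [2,3] → Ash [4,4] → Gold [5,5] → Neon [10,6] → Glass [11,7]; all 5 songs appear in both, in order. dp[12][9] = 5 confirms this is the maximum.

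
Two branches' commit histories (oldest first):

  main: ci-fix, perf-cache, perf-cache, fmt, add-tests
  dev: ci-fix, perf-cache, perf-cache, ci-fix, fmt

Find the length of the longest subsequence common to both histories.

Taking ci-fix at main[1]=dev[1]; then perf-cache at main[2]=dev[2]; then perf-cache at main[3]=dev[3]; then fmt at main[4]=dev[5] gives a common subsequence of length 4. Since dp[5][5] = 4, nothing longer is possible.

4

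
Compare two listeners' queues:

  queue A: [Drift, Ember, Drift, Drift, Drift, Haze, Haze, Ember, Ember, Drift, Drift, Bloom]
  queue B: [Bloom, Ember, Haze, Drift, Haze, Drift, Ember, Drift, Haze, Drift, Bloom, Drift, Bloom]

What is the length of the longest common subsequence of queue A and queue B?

8

Taking Ember [2,2], Drift [3,4], Drift [4,6], Drift [5,8], Haze [7,9], Drift [10,10], Drift [11,12], Bloom [12,13] gives a common subsequence of length 8, and the DP table's final entry dp[12][13] is also 8, so no common subsequence is longer.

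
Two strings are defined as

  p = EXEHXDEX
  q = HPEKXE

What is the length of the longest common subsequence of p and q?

3

Let dp[i][j] be the LCS length of the first i characters of p and the first j characters of q. dp[i][j] = dp[i-1][j-1]+1 when the i-th and j-th characters match, else max(dp[i-1][j], dp[i][j-1]).
    ·  H  P  E  K  X  E
 ·  0  0  0  0  0  0  0
 E  0  0  0  1  1  1  1
 X  0  0  0  1  1  2  2
 E  0  0  0  1  1  2  3
 H  0  1  1  1  1  2  3
 X  0  1  1  1  1  2  3
 D  0  1  1  1  1  2  3
 E  0  1  1  2  2  2  3
 X  0  1  1  2  2  3  3
dp[8][6] = 3. One LCS (by backtracking along matches): EXE.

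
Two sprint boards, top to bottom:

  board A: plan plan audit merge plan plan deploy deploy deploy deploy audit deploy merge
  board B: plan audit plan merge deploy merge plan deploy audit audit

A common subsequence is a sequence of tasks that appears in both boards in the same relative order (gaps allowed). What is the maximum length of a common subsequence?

Taking plan at board A[1]=board B[1], then plan at board A[2]=board B[3], then merge at board A[4]=board B[6], then plan at board A[6]=board B[7], then deploy at board A[7]=board B[8], then audit at board A[11]=board B[10] gives a common subsequence of length 6. dp[13][10] = 6 confirms this is the maximum.

6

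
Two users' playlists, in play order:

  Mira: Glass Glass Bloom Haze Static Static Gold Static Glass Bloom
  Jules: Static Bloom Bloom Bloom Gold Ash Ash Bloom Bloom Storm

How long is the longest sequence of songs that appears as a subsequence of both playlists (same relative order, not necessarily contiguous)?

One common subsequence of length 3: Bloom (Mira #3, Jules #4) → Gold (Mira #7, Jules #5) → Bloom (Mira #10, Jules #9). dp[10][10] = 3 confirms this is the maximum.

3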